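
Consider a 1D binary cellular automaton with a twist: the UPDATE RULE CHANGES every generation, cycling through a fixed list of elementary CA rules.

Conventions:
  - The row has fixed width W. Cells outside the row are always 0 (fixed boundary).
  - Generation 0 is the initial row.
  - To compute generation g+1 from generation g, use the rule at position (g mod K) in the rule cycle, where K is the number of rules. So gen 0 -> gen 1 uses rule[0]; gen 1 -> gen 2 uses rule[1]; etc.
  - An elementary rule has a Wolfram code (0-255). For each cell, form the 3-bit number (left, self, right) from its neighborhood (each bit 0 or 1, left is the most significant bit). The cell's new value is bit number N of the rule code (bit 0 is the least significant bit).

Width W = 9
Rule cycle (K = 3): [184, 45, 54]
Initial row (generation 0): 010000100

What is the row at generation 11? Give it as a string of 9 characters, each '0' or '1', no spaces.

Answer: 111001110

Derivation:
Gen 0: 010000100
Gen 1 (rule 184): 001000010
Gen 2 (rule 45): 101011010
Gen 3 (rule 54): 111100111
Gen 4 (rule 184): 111010110
Gen 5 (rule 45): 100111100
Gen 6 (rule 54): 111000010
Gen 7 (rule 184): 110100001
Gen 8 (rule 45): 101101101
Gen 9 (rule 54): 110010011
Gen 10 (rule 184): 101001010
Gen 11 (rule 45): 111001110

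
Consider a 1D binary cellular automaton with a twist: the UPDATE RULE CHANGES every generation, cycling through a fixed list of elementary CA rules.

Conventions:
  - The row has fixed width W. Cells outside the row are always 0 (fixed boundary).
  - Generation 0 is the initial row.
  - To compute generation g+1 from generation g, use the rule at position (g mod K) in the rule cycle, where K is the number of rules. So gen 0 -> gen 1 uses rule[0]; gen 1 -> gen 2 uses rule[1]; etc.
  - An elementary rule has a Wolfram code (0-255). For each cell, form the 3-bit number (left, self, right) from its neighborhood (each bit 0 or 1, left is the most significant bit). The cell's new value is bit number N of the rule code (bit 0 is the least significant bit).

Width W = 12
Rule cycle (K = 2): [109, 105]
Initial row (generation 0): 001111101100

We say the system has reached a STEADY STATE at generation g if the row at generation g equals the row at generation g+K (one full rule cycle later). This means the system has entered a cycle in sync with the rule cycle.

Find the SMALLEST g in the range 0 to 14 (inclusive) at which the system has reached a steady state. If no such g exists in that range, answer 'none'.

Gen 0: 001111101100
Gen 1 (rule 109): 101000111101
Gen 2 (rule 105): 010010100110
Gen 3 (rule 109): 010011100110
Gen 4 (rule 105): 000010100110
Gen 5 (rule 109): 111011100110
Gen 6 (rule 105): 101110100110
Gen 7 (rule 109): 111011100110
Gen 8 (rule 105): 101110100110
Gen 9 (rule 109): 111011100110
Gen 10 (rule 105): 101110100110
Gen 11 (rule 109): 111011100110
Gen 12 (rule 105): 101110100110
Gen 13 (rule 109): 111011100110
Gen 14 (rule 105): 101110100110
Gen 15 (rule 109): 111011100110
Gen 16 (rule 105): 101110100110

Answer: 5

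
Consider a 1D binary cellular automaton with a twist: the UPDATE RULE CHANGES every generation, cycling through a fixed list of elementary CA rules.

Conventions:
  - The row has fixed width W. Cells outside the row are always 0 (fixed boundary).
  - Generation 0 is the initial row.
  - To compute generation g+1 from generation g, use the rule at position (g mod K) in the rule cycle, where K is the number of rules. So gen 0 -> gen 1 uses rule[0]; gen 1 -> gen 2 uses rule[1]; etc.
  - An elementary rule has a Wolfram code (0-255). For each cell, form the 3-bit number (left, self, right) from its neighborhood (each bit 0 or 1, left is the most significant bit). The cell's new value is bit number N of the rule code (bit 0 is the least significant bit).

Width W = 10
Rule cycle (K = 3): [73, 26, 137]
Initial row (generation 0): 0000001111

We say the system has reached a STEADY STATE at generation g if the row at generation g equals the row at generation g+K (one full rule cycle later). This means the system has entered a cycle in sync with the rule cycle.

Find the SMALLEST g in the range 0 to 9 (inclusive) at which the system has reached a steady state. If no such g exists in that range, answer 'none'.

Answer: none

Derivation:
Gen 0: 0000001111
Gen 1 (rule 73): 1111101001
Gen 2 (rule 26): 1000000110
Gen 3 (rule 137): 0011110100
Gen 4 (rule 73): 1010010001
Gen 5 (rule 26): 0001101010
Gen 6 (rule 137): 1101000000
Gen 7 (rule 73): 1100011111
Gen 8 (rule 26): 1010110000
Gen 9 (rule 137): 0000100111
Gen 10 (rule 73): 1110000101
Gen 11 (rule 26): 1001001000
Gen 12 (rule 137): 0000000011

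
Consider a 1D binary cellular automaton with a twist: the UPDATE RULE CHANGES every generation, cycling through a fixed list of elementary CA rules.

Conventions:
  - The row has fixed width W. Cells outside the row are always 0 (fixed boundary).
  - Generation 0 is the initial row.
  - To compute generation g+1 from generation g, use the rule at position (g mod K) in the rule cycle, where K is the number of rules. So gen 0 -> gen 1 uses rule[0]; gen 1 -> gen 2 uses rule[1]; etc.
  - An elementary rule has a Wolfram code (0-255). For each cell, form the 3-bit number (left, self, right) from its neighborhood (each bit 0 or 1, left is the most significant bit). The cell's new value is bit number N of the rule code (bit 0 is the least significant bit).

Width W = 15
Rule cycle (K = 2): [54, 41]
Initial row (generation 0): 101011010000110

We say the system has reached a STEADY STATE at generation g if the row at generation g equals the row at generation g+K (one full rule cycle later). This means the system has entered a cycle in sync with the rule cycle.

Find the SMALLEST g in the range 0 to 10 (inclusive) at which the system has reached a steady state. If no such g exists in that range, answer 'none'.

Gen 0: 101011010000110
Gen 1 (rule 54): 111100111001001
Gen 2 (rule 41): 100000100000000
Gen 3 (rule 54): 110001110000000
Gen 4 (rule 41): 100101000111111
Gen 5 (rule 54): 111111101000000
Gen 6 (rule 41): 100000010011111
Gen 7 (rule 54): 110000111100000
Gen 8 (rule 41): 100110100001111
Gen 9 (rule 54): 111001110010000
Gen 10 (rule 41): 100001000000111
Gen 11 (rule 54): 110011100001000
Gen 12 (rule 41): 100010001100011

Answer: none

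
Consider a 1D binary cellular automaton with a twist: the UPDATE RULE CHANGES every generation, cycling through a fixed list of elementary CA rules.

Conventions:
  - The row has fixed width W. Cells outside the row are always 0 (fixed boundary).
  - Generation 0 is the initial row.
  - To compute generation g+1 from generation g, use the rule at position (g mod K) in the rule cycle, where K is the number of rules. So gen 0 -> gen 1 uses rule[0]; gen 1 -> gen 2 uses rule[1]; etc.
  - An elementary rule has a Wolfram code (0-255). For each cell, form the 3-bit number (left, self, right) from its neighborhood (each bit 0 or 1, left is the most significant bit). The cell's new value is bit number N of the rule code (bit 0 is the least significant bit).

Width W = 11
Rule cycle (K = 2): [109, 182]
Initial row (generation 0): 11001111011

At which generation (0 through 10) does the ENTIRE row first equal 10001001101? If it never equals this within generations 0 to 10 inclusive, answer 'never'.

Gen 0: 11001111011
Gen 1 (rule 109): 11001001111
Gen 2 (rule 182): 00111110110
Gen 3 (rule 109): 10100011110
Gen 4 (rule 182): 11110101101
Gen 5 (rule 109): 10011111111
Gen 6 (rule 182): 11101111110
Gen 7 (rule 109): 10111000010
Gen 8 (rule 182): 11010100111
Gen 9 (rule 109): 11111100101
Gen 10 (rule 182): 01111011111

Answer: never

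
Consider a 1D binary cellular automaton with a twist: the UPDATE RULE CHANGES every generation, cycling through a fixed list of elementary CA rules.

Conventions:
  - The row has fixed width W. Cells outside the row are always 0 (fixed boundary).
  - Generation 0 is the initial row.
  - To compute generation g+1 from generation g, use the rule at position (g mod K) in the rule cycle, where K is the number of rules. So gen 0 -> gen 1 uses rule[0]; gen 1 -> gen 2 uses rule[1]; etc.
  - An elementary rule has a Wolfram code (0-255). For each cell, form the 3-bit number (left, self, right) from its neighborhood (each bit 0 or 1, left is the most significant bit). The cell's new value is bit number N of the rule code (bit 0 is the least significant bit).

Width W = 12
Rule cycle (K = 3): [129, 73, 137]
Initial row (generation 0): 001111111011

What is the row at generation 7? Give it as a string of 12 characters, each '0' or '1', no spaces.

Gen 0: 001111111011
Gen 1 (rule 129): 100111110000
Gen 2 (rule 73): 000100010111
Gen 3 (rule 137): 110001000110
Gen 4 (rule 129): 000100010000
Gen 5 (rule 73): 110001000111
Gen 6 (rule 137): 100100010110
Gen 7 (rule 129): 000001000000

Answer: 000001000000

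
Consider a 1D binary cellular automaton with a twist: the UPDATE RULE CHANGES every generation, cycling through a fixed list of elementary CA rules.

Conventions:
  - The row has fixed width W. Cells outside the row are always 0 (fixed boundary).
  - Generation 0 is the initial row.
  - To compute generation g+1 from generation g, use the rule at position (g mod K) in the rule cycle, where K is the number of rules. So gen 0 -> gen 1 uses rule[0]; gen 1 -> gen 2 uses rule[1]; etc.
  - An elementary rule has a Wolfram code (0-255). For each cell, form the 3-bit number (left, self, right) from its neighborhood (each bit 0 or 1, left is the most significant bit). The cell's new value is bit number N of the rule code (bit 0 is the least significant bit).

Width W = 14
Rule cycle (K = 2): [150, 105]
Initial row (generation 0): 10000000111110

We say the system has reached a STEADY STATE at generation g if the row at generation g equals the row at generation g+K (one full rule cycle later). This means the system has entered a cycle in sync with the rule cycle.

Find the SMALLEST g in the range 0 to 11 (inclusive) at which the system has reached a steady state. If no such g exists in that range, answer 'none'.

Answer: none

Derivation:
Gen 0: 10000000111110
Gen 1 (rule 150): 11000001011101
Gen 2 (rule 105): 11011100110110
Gen 3 (rule 150): 00001011000001
Gen 4 (rule 105): 11100111011100
Gen 5 (rule 150): 01011010001010
Gen 6 (rule 105): 00111100100100
Gen 7 (rule 150): 01011011111110
Gen 8 (rule 105): 00111110000010
Gen 9 (rule 150): 01011101000111
Gen 10 (rule 105): 00110110010101
Gen 11 (rule 150): 01000001110101
Gen 12 (rule 105): 00011101011010
Gen 13 (rule 150): 00101001000011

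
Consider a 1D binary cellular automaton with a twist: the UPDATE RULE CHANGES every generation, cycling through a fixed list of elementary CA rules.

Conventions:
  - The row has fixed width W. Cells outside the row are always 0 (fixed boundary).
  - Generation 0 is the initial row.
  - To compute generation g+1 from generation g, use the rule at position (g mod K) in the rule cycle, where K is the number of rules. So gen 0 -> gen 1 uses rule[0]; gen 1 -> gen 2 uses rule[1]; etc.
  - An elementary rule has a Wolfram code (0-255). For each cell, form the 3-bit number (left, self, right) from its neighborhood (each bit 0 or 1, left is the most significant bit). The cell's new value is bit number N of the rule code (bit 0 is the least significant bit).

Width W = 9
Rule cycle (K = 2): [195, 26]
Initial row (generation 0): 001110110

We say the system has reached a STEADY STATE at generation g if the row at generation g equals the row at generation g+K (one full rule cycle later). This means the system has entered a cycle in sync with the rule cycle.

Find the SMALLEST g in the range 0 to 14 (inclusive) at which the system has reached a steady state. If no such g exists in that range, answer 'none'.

Answer: none

Derivation:
Gen 0: 001110110
Gen 1 (rule 195): 110110010
Gen 2 (rule 26): 100101101
Gen 3 (rule 195): 001000100
Gen 4 (rule 26): 010101010
Gen 5 (rule 195): 100000000
Gen 6 (rule 26): 010000000
Gen 7 (rule 195): 100111111
Gen 8 (rule 26): 011100000
Gen 9 (rule 195): 101101111
Gen 10 (rule 26): 001001000
Gen 11 (rule 195): 110010011
Gen 12 (rule 26): 101101110
Gen 13 (rule 195): 000100110
Gen 14 (rule 26): 001011101
Gen 15 (rule 195): 110001100
Gen 16 (rule 26): 101011010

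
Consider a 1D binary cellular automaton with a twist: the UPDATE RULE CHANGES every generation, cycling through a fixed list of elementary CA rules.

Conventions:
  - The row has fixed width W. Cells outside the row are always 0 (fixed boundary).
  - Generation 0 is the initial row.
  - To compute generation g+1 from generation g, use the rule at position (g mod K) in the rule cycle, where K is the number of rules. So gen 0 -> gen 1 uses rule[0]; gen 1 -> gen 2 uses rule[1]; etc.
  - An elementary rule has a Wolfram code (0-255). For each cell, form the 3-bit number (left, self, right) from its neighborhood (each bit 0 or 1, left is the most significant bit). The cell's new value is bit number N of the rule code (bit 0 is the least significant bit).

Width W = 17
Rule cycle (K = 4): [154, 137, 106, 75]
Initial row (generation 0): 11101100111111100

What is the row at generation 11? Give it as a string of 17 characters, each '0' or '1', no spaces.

Gen 0: 11101100111111100
Gen 1 (rule 154): 11001011111111010
Gen 2 (rule 137): 10000011111110000
Gen 3 (rule 106): 00000110000010000
Gen 4 (rule 75): 11111110111100111
Gen 5 (rule 154): 11111100111011110
Gen 6 (rule 137): 11111000110011100
Gen 7 (rule 106): 10001001110110100
Gen 8 (rule 75): 00110011010110001
Gen 9 (rule 154): 01101110000101010
Gen 10 (rule 137): 01001100110000000
Gen 11 (rule 106): 10011101110000000

Answer: 10011101110000000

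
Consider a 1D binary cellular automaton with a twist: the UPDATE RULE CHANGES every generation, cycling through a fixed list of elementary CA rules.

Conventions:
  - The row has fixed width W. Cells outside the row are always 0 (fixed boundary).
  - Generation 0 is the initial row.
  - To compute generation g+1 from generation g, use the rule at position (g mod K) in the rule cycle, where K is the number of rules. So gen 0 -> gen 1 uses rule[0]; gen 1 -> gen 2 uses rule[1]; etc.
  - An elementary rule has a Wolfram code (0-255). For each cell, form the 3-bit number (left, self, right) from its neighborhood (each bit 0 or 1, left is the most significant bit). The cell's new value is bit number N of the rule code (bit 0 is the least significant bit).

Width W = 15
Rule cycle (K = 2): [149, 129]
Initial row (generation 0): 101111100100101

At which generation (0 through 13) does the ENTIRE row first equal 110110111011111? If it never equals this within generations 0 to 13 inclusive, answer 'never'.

Gen 0: 101111100100101
Gen 1 (rule 149): 100111010110101
Gen 2 (rule 129): 000010000000000
Gen 3 (rule 149): 111011111111111
Gen 4 (rule 129): 010001111111110
Gen 5 (rule 149): 011100111111101
Gen 6 (rule 129): 001000011111000
Gen 7 (rule 149): 101111001110111
Gen 8 (rule 129): 000110000100010
Gen 9 (rule 149): 110001110111011
Gen 10 (rule 129): 000100100010000
Gen 11 (rule 149): 110110111011111
Gen 12 (rule 129): 000000010001110
Gen 13 (rule 149): 111111011100101

Answer: 11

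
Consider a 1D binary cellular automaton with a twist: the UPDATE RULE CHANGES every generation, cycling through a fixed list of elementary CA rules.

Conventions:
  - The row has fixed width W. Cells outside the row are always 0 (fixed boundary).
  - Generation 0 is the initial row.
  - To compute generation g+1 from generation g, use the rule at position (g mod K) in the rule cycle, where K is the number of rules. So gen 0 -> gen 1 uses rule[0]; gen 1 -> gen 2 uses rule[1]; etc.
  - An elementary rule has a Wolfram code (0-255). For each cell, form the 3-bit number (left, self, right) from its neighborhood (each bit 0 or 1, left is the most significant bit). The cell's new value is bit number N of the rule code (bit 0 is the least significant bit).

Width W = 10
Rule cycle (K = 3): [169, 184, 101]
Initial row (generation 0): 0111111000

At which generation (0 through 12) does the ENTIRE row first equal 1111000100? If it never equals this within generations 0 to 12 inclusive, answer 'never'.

Gen 0: 0111111000
Gen 1 (rule 169): 0111110011
Gen 2 (rule 184): 0111101010
Gen 3 (rule 101): 0000111110
Gen 4 (rule 169): 1110111100
Gen 5 (rule 184): 1101111010
Gen 6 (rule 101): 0110001110
Gen 7 (rule 169): 0100101100
Gen 8 (rule 184): 0010011010
Gen 9 (rule 101): 1010001110
Gen 10 (rule 169): 0100101100
Gen 11 (rule 184): 0010011010
Gen 12 (rule 101): 1010001110

Answer: never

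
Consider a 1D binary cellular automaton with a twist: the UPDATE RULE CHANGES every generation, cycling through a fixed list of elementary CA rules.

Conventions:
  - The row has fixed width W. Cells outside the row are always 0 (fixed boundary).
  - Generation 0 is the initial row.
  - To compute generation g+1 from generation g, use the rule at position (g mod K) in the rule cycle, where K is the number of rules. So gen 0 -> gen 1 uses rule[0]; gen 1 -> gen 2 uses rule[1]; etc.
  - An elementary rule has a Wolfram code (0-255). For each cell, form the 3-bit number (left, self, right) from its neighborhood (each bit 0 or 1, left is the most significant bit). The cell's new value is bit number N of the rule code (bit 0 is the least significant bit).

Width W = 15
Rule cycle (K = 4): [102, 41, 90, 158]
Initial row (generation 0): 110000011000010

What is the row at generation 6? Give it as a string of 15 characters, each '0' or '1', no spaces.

Gen 0: 110000011000010
Gen 1 (rule 102): 010000101000110
Gen 2 (rule 41): 000110010010100
Gen 3 (rule 90): 001111101100010
Gen 4 (rule 158): 011111001010111
Gen 5 (rule 102): 100001011111001
Gen 6 (rule 41): 001100110000000

Answer: 001100110000000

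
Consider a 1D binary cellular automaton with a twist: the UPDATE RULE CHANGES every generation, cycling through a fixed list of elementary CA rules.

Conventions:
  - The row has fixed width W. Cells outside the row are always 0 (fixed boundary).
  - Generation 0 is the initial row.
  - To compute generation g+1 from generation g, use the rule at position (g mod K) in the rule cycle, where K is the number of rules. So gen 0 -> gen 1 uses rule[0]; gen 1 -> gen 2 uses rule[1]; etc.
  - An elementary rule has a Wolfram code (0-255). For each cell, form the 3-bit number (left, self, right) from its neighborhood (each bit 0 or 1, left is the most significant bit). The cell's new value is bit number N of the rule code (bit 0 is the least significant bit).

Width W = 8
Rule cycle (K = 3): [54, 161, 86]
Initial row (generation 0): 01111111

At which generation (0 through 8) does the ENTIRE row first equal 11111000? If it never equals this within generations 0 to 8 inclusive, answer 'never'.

Gen 0: 01111111
Gen 1 (rule 54): 10000000
Gen 2 (rule 161): 00111111
Gen 3 (rule 86): 01000001
Gen 4 (rule 54): 11100011
Gen 5 (rule 161): 01001000
Gen 6 (rule 86): 11111100
Gen 7 (rule 54): 00000010
Gen 8 (rule 161): 11111000

Answer: 8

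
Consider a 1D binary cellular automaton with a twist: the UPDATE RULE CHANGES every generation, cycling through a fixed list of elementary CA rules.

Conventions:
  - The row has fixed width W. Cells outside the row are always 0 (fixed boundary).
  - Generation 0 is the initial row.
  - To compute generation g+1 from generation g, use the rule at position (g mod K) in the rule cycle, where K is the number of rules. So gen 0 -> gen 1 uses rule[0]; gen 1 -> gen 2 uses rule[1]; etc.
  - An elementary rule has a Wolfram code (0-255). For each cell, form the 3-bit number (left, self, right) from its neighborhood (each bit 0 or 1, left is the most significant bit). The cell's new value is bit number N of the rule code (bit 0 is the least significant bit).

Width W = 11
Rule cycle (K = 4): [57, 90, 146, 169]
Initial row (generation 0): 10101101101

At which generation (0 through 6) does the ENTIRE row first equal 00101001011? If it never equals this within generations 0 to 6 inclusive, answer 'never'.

Gen 0: 10101101101
Gen 1 (rule 57): 01011011010
Gen 2 (rule 90): 10011011001
Gen 3 (rule 146): 01100000110
Gen 4 (rule 169): 01001110100
Gen 5 (rule 57): 00101001011
Gen 6 (rule 90): 01000110011

Answer: 5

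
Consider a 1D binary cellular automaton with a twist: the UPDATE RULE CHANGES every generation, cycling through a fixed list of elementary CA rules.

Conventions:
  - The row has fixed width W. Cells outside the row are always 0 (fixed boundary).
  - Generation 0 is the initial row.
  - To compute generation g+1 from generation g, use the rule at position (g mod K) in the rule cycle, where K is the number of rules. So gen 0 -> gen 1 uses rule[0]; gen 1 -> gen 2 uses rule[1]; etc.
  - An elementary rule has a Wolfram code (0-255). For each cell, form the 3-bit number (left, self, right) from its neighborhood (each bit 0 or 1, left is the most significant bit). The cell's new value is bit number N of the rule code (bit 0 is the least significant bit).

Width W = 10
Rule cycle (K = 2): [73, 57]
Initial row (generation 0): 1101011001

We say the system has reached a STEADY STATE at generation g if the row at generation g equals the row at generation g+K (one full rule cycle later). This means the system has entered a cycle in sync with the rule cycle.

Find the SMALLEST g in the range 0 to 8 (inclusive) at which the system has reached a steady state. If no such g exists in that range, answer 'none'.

Answer: none

Derivation:
Gen 0: 1101011001
Gen 1 (rule 73): 1100011000
Gen 2 (rule 57): 1011010111
Gen 3 (rule 73): 0011000101
Gen 4 (rule 57): 1010110010
Gen 5 (rule 73): 0000110000
Gen 6 (rule 57): 1110101111
Gen 7 (rule 73): 1010001001
Gen 8 (rule 57): 0101100100
Gen 9 (rule 73): 0001100001
Gen 10 (rule 57): 1101011100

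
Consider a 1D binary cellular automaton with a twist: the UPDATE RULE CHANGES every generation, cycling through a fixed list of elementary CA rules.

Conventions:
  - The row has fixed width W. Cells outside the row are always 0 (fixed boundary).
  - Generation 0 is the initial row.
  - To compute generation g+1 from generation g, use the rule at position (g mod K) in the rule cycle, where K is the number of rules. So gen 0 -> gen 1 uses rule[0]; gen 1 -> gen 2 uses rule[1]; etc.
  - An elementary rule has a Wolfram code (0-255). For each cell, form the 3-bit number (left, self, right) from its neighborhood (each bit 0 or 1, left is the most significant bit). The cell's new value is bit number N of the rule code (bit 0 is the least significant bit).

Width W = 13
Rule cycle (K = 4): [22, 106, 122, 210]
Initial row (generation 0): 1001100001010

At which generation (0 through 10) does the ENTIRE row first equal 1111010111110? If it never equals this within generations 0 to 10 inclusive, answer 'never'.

Answer: 7

Derivation:
Gen 0: 1001100001010
Gen 1 (rule 22): 1110010011011
Gen 2 (rule 106): 1010100111111
Gen 3 (rule 122): 0101011100001
Gen 4 (rule 210): 1000001110010
Gen 5 (rule 22): 1100010001111
Gen 6 (rule 106): 1100100011001
Gen 7 (rule 122): 1111010111110
Gen 8 (rule 210): 0111000011111
Gen 9 (rule 22): 1000100100000
Gen 10 (rule 106): 0001001000000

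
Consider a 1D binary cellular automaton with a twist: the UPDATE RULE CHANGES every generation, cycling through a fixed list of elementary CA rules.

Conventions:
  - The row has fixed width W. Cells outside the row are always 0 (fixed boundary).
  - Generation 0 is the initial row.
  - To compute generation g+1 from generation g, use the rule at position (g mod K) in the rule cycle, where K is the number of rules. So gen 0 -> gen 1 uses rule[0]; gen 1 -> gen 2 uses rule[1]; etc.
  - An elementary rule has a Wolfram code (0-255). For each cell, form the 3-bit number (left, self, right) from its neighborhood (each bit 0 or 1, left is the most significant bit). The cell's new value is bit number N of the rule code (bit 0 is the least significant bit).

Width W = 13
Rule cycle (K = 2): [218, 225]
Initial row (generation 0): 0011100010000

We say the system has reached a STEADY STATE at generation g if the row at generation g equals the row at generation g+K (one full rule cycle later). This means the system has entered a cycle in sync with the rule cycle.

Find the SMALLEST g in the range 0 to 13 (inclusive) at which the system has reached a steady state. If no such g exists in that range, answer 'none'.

Answer: 10

Derivation:
Gen 0: 0011100010000
Gen 1 (rule 218): 0111110101000
Gen 2 (rule 225): 0011111010011
Gen 3 (rule 218): 0111111001111
Gen 4 (rule 225): 0011111000111
Gen 5 (rule 218): 0111111101111
Gen 6 (rule 225): 0011111110111
Gen 7 (rule 218): 0111111110111
Gen 8 (rule 225): 0011111111011
Gen 9 (rule 218): 0111111111011
Gen 10 (rule 225): 0011111111101
Gen 11 (rule 218): 0111111111100
Gen 12 (rule 225): 0011111111101
Gen 13 (rule 218): 0111111111100
Gen 14 (rule 225): 0011111111101
Gen 15 (rule 218): 0111111111100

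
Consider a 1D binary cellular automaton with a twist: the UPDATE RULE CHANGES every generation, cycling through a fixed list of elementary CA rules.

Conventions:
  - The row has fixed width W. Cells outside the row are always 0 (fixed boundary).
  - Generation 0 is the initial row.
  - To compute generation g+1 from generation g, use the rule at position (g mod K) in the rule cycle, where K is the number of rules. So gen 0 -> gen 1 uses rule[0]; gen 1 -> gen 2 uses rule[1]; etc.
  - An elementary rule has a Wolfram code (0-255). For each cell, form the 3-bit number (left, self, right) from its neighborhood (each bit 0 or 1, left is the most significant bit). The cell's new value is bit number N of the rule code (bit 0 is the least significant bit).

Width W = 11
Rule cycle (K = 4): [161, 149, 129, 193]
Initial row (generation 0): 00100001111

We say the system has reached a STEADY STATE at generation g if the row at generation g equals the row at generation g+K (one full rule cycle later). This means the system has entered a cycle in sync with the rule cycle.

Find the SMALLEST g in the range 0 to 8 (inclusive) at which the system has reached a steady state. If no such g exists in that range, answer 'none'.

Gen 0: 00100001111
Gen 1 (rule 161): 10001100110
Gen 2 (rule 149): 11100010001
Gen 3 (rule 129): 01001000100
Gen 4 (rule 193): 00000010001
Gen 5 (rule 161): 11111000100
Gen 6 (rule 149): 01110110111
Gen 7 (rule 129): 00100000010
Gen 8 (rule 193): 10001111000
Gen 9 (rule 161): 00100110011
Gen 10 (rule 149): 10110001000
Gen 11 (rule 129): 00000100011
Gen 12 (rule 193): 11110001001

Answer: none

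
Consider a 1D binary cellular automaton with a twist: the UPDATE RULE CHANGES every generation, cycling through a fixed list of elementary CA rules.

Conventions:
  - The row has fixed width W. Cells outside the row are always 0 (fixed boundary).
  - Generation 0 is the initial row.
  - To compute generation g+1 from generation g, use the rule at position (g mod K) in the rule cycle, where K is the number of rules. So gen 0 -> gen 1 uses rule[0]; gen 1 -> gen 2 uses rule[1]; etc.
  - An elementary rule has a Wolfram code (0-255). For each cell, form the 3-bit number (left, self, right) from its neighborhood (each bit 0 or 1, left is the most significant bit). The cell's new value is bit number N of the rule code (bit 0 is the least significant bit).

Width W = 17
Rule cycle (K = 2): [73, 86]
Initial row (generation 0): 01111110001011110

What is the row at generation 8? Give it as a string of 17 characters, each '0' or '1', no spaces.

Gen 0: 01111110001011110
Gen 1 (rule 73): 01000010100010010
Gen 2 (rule 86): 11100110110111111
Gen 3 (rule 73): 10100110110100001
Gen 4 (rule 86): 10111010010110011
Gen 5 (rule 73): 00101000000110011
Gen 6 (rule 86): 01101100001011101
Gen 7 (rule 73): 01101101100010100
Gen 8 (rule 86): 10100100110110110

Answer: 10100100110110110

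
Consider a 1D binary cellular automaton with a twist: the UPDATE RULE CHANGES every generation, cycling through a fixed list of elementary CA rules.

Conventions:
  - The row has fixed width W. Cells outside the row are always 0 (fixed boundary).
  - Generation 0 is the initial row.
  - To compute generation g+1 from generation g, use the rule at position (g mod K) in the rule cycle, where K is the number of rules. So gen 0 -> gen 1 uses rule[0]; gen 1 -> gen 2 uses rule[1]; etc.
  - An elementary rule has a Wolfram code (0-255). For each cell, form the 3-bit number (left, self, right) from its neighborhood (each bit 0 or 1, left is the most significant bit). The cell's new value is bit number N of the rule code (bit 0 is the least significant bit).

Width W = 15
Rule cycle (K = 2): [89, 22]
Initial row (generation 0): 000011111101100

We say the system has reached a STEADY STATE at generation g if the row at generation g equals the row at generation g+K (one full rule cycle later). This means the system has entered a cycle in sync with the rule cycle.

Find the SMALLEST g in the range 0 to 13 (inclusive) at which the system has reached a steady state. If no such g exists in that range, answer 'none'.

Answer: 4

Derivation:
Gen 0: 000011111101100
Gen 1 (rule 89): 111010000101111
Gen 2 (rule 22): 000011001100000
Gen 3 (rule 89): 111011101111111
Gen 4 (rule 22): 000000000000000
Gen 5 (rule 89): 111111111111111
Gen 6 (rule 22): 000000000000000
Gen 7 (rule 89): 111111111111111
Gen 8 (rule 22): 000000000000000
Gen 9 (rule 89): 111111111111111
Gen 10 (rule 22): 000000000000000
Gen 11 (rule 89): 111111111111111
Gen 12 (rule 22): 000000000000000
Gen 13 (rule 89): 111111111111111
Gen 14 (rule 22): 000000000000000
Gen 15 (rule 89): 111111111111111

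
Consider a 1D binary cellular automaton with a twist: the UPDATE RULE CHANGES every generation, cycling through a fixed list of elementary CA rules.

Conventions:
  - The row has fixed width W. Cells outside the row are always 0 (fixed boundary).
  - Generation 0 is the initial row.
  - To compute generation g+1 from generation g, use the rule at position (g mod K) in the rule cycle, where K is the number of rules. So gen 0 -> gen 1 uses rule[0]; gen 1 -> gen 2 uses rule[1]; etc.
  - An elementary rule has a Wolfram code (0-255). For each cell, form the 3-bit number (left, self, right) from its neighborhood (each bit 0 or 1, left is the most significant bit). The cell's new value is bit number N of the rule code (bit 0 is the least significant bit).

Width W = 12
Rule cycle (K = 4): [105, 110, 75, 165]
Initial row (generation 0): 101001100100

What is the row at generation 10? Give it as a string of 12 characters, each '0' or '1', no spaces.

Gen 0: 101001100100
Gen 1 (rule 105): 010001100001
Gen 2 (rule 110): 110011100011
Gen 3 (rule 75): 110110101111
Gen 4 (rule 165): 001001110110
Gen 5 (rule 105): 100001011110
Gen 6 (rule 110): 100011110010
Gen 7 (rule 75): 001110010100
Gen 8 (rule 165): 100100011101
Gen 9 (rule 105): 000001010110
Gen 10 (rule 110): 000011111110

Answer: 000011111110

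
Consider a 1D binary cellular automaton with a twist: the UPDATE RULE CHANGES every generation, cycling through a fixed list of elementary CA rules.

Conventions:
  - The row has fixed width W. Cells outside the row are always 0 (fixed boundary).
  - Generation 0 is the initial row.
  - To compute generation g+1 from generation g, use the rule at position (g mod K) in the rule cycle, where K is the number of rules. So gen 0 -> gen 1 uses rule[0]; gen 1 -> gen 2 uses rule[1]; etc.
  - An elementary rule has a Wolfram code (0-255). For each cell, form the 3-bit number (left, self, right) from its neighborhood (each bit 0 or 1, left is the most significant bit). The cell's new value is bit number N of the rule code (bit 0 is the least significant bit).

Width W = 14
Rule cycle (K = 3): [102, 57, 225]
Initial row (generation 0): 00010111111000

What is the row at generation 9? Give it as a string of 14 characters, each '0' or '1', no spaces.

Answer: 00100111111111

Derivation:
Gen 0: 00010111111000
Gen 1 (rule 102): 00111000001000
Gen 2 (rule 57): 10100111100111
Gen 3 (rule 225): 01000011100011
Gen 4 (rule 102): 11000100100101
Gen 5 (rule 57): 10110010010010
Gen 6 (rule 225): 01010000000000
Gen 7 (rule 102): 11110000000000
Gen 8 (rule 57): 10001111111111
Gen 9 (rule 225): 00100111111111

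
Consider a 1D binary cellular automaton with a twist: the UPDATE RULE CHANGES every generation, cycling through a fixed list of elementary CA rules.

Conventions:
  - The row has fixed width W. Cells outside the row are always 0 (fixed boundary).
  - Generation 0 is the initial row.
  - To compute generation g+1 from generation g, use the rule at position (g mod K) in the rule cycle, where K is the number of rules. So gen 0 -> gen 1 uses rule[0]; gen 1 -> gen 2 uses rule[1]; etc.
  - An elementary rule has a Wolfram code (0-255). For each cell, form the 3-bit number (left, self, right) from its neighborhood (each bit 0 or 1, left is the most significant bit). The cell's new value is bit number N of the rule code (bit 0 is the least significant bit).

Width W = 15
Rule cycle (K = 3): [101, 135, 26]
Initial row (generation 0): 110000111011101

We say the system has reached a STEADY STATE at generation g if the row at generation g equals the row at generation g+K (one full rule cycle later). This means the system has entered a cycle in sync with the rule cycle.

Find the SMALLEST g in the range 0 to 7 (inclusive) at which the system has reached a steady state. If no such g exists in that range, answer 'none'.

Answer: none

Derivation:
Gen 0: 110000111011101
Gen 1 (rule 101): 010110001100111
Gen 2 (rule 135): 110000110001010
Gen 3 (rule 26): 101001101010001
Gen 4 (rule 101): 111000111110101
Gen 5 (rule 135): 010011011100101
Gen 6 (rule 26): 101110010011000
Gen 7 (rule 101): 110010010001011
Gen 8 (rule 135): 000110110111000
Gen 9 (rule 26): 001100100100100
Gen 10 (rule 101): 100100100100101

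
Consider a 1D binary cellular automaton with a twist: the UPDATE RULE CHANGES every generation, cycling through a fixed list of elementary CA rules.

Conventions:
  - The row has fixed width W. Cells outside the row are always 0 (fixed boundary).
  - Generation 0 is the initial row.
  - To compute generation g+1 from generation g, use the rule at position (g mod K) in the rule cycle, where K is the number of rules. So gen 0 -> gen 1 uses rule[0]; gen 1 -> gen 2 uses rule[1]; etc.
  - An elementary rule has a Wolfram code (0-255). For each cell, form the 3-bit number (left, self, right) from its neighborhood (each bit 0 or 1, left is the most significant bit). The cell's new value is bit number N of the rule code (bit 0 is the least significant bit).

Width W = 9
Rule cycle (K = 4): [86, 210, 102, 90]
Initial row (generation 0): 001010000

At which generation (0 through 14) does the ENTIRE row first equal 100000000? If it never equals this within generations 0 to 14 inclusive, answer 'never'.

Gen 0: 001010000
Gen 1 (rule 86): 011011000
Gen 2 (rule 210): 101001100
Gen 3 (rule 102): 111010100
Gen 4 (rule 90): 101000010
Gen 5 (rule 86): 101100111
Gen 6 (rule 210): 000111011
Gen 7 (rule 102): 001001101
Gen 8 (rule 90): 010111100
Gen 9 (rule 86): 110000110
Gen 10 (rule 210): 011001011
Gen 11 (rule 102): 101011101
Gen 12 (rule 90): 000010100
Gen 13 (rule 86): 000110110
Gen 14 (rule 210): 001010011

Answer: never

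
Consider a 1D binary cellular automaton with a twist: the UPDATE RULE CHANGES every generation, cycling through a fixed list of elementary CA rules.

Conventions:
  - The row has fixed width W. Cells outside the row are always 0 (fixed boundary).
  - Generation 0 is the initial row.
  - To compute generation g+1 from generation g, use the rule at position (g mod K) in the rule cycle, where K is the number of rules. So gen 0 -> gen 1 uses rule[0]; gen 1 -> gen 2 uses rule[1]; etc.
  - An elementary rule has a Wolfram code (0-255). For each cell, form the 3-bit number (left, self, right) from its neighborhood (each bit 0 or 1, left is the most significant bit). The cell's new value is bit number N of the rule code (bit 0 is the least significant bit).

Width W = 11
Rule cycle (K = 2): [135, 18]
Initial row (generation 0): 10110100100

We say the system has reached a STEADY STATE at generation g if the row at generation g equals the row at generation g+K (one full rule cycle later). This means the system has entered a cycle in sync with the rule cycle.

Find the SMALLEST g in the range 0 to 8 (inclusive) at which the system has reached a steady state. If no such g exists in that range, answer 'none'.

Gen 0: 10110100100
Gen 1 (rule 135): 10000101101
Gen 2 (rule 18): 01001000000
Gen 3 (rule 135): 11011011111
Gen 4 (rule 18): 00000000000
Gen 5 (rule 135): 11111111111
Gen 6 (rule 18): 00000000000
Gen 7 (rule 135): 11111111111
Gen 8 (rule 18): 00000000000
Gen 9 (rule 135): 11111111111
Gen 10 (rule 18): 00000000000

Answer: 4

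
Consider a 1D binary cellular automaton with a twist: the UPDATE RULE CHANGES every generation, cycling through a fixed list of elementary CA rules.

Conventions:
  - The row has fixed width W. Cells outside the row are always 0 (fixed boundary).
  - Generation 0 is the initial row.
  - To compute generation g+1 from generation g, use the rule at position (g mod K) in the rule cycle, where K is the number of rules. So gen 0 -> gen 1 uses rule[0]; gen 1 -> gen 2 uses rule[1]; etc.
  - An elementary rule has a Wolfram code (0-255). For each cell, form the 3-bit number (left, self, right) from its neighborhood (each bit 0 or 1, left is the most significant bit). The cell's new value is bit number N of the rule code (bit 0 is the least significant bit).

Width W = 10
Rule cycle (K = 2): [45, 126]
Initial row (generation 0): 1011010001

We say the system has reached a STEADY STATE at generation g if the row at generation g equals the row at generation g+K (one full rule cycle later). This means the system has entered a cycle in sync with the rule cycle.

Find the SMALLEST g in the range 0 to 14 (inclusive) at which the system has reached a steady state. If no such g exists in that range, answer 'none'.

Gen 0: 1011010001
Gen 1 (rule 45): 1110110101
Gen 2 (rule 126): 1011111111
Gen 3 (rule 45): 1110000000
Gen 4 (rule 126): 1011000000
Gen 5 (rule 45): 1110011111
Gen 6 (rule 126): 1011110001
Gen 7 (rule 45): 1110000101
Gen 8 (rule 126): 1011001111
Gen 9 (rule 45): 1110001000
Gen 10 (rule 126): 1011011100
Gen 11 (rule 45): 1110110001
Gen 12 (rule 126): 1011111011
Gen 13 (rule 45): 1110000110
Gen 14 (rule 126): 1011001111
Gen 15 (rule 45): 1110001000
Gen 16 (rule 126): 1011011100

Answer: none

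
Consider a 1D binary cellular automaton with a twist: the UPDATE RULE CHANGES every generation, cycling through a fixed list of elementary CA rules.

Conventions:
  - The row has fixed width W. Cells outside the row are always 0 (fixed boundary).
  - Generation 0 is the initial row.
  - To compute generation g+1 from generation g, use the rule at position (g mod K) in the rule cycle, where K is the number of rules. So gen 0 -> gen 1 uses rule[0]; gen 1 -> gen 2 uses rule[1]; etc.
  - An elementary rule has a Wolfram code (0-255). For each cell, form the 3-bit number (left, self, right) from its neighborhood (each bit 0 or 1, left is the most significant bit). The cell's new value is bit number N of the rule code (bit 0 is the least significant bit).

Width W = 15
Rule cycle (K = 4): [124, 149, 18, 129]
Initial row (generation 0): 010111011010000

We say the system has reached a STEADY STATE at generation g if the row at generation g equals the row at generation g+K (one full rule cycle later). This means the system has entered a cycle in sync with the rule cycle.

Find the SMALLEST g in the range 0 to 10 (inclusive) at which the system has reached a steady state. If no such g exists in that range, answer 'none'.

Gen 0: 010111011010000
Gen 1 (rule 124): 011101111111000
Gen 2 (rule 149): 001000111110111
Gen 3 (rule 18): 010101000000000
Gen 4 (rule 129): 000000011111111
Gen 5 (rule 124): 000000010000001
Gen 6 (rule 149): 111111011111101
Gen 7 (rule 18): 000000000000000
Gen 8 (rule 129): 111111111111111
Gen 9 (rule 124): 100000000000001
Gen 10 (rule 149): 111111111111101
Gen 11 (rule 18): 000000000000000
Gen 12 (rule 129): 111111111111111
Gen 13 (rule 124): 100000000000001
Gen 14 (rule 149): 111111111111101

Answer: 7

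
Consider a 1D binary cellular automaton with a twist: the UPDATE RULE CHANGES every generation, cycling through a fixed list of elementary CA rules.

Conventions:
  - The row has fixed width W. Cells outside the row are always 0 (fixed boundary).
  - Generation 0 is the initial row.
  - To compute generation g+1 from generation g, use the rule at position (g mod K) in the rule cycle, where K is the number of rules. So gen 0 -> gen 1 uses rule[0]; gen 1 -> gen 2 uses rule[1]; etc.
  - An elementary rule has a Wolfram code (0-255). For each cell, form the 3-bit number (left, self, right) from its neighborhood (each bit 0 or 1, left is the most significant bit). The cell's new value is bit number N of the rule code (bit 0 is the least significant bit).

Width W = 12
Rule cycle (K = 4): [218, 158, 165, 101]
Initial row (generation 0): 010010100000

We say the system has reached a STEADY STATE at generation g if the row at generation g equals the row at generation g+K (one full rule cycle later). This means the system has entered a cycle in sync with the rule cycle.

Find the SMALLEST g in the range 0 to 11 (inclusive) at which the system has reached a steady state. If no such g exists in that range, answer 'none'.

Gen 0: 010010100000
Gen 1 (rule 218): 101100010000
Gen 2 (rule 158): 101010111000
Gen 3 (rule 165): 111111010011
Gen 4 (rule 101): 000001110001
Gen 5 (rule 218): 000011111010
Gen 6 (rule 158): 000111110011
Gen 7 (rule 165): 110011100000
Gen 8 (rule 101): 010000101111
Gen 9 (rule 218): 101001001111
Gen 10 (rule 158): 101111111110
Gen 11 (rule 165): 110111111100
Gen 12 (rule 101): 011000000101
Gen 13 (rule 218): 111100001000
Gen 14 (rule 158): 111010011100
Gen 15 (rule 165): 010110001001

Answer: none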